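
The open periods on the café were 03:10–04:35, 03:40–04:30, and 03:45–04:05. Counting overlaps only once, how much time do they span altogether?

1 h 25 min

Merged: 03:10–04:35.
Length: 1 h 25 min.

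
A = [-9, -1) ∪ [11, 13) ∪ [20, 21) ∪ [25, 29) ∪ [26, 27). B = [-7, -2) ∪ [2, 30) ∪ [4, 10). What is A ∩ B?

First set merges to [-9, -1), [11, 13), [20, 21), [25, 29).
Second set merges to [-7, -2), [2, 30).
[-9, -1) ∩ B → [-7, -2).
[11, 13) ∩ B → [11, 13).
[20, 21) ∩ B → [20, 21).
[25, 29) ∩ B → [25, 29).

[-7, -2) ∪ [11, 13) ∪ [20, 21) ∪ [25, 29)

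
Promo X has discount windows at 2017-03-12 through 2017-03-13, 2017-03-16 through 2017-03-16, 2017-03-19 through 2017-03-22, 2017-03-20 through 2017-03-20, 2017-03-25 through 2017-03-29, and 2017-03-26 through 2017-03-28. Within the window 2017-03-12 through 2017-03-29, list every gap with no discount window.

2017-03-14 through 2017-03-15, 2017-03-17 through 2017-03-18, 2017-03-23 through 2017-03-24

After merging, the occupied span is 2017-03-12 through 2017-03-13, 2017-03-16 through 2017-03-16, 2017-03-19 through 2017-03-22, 2017-03-25 through 2017-03-29.
Gaps within 2017-03-12 through 2017-03-29: 2017-03-14 through 2017-03-15, 2017-03-17 through 2017-03-18, 2017-03-23 through 2017-03-24.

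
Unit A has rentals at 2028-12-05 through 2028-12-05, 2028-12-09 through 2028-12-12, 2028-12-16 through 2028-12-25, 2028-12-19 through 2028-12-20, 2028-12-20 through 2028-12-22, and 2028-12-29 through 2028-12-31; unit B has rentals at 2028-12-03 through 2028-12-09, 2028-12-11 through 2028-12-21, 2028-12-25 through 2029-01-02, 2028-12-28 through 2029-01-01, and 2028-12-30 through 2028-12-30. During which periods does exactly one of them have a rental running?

2028-12-03 through 2028-12-04, 2028-12-06 through 2028-12-08, 2028-12-10 through 2028-12-10, 2028-12-13 through 2028-12-15, 2028-12-22 through 2028-12-24, 2028-12-26 through 2028-12-28, 2029-01-01 through 2029-01-02

First set merges to 2028-12-05 through 2028-12-05, 2028-12-09 through 2028-12-12, 2028-12-16 through 2028-12-25, 2028-12-29 through 2028-12-31.
Second set merges to 2028-12-03 through 2028-12-09, 2028-12-11 through 2028-12-21, 2028-12-25 through 2029-01-02.
A but not B: 2028-12-10 through 2028-12-10, 2028-12-22 through 2028-12-24.
B but not A: 2028-12-03 through 2028-12-04, 2028-12-06 through 2028-12-08, 2028-12-13 through 2028-12-15, 2028-12-26 through 2028-12-28, 2029-01-01 through 2029-01-02.
Combining gives A △ B.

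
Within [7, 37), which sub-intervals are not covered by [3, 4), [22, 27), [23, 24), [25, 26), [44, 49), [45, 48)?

[7, 22) ∪ [27, 37)

The merged coverage is [3, 4), [22, 27), [44, 49).
Uncovered inside [7, 37): [7, 22), [27, 37).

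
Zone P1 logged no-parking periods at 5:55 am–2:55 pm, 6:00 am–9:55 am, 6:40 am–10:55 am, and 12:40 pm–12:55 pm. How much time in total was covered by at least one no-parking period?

Merged: 5:55 am–2:55 pm.
Length: 9 h.

9 h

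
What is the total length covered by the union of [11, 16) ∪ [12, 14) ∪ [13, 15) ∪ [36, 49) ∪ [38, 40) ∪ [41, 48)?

Merged: [11, 16), [36, 49).
Lengths: 5 + 13 = 18.

18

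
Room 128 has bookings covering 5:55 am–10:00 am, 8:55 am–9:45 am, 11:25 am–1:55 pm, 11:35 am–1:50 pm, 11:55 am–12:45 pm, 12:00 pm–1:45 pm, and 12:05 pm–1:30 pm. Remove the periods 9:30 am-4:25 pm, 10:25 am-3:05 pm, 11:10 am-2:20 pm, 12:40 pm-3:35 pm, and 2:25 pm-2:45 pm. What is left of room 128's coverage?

Merge the first list: 5:55 am–10:00 am, 11:25 am–1:55 pm.
Merge the second list: 9:30 am–4:25 pm.
5:55 am–10:00 am with B removed leaves 5:55 am–9:30 am.
11:25 am–1:55 pm lies entirely inside B → drops out.

5:55 am–9:30 am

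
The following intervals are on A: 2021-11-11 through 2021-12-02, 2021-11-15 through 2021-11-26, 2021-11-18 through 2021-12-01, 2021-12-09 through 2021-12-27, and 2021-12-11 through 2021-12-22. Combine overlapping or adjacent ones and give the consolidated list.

2021-11-15 through 2021-11-26 overlaps/touches 2021-11-11 through 2021-12-02 → extend to 2021-11-11 through 2021-12-02.
2021-11-18 through 2021-12-01 overlaps/touches 2021-11-11 through 2021-12-02 → extend to 2021-11-11 through 2021-12-02.
2021-12-09 through 2021-12-27 is disjoint → start new block.
2021-12-11 through 2021-12-22 overlaps/touches 2021-12-09 through 2021-12-27 → extend to 2021-12-09 through 2021-12-27.

2021-11-11 through 2021-12-02, 2021-12-09 through 2021-12-27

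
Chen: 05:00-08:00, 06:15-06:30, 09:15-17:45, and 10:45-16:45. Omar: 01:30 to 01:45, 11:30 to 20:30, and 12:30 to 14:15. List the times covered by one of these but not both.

01:30–01:45, 05:00–08:00, 09:15–11:30, 17:45–20:30

First set merges to 05:00–08:00, 09:15–17:45.
Second set merges to 01:30–01:45, 11:30–20:30.
A but not B: 05:00–08:00, 09:15–11:30.
B but not A: 01:30–01:45, 17:45–20:30.
Combining gives A △ B.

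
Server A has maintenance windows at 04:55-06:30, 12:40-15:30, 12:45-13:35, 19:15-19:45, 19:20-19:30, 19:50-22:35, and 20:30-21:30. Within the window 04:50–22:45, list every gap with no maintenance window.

04:50-04:55, 06:30-12:40, 15:30-19:15, 19:45-19:50, 22:35-22:45

Covered (merged): 04:55-06:30, 12:40-15:30, 19:15-19:45, 19:50-22:35.
Complement within 04:50-22:45: 04:50-04:55, 06:30-12:40, 15:30-19:15, 19:45-19:50, 22:35-22:45.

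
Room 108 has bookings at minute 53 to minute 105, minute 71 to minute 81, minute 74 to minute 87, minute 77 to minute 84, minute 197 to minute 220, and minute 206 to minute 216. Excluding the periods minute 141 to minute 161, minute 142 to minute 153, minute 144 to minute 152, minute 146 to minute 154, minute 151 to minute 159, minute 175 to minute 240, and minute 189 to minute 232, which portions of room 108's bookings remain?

minute 53 to minute 105

Merge the first list: minute 53 to minute 105, minute 197 to minute 220.
Merge the second list: minute 141 to minute 161, minute 175 to minute 240.
minute 53 to minute 105 is untouched.
minute 197 to minute 220 lies entirely inside B → drops out.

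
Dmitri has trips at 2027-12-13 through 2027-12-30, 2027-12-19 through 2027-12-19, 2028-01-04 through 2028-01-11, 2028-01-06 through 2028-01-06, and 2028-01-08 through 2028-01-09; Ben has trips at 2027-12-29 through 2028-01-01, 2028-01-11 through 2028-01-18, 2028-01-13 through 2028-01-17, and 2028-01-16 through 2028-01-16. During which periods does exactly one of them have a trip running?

2027-12-13 through 2027-12-28, 2027-12-31 through 2028-01-01, 2028-01-04 through 2028-01-10, 2028-01-12 through 2028-01-18

Merge the first list: 2027-12-13 through 2027-12-30, 2028-01-04 through 2028-01-11.
Merge the second list: 2027-12-29 through 2028-01-01, 2028-01-11 through 2028-01-18.
A \ B = 2027-12-13 through 2027-12-28, 2028-01-04 through 2028-01-10.
B \ A = 2027-12-31 through 2028-01-01, 2028-01-12 through 2028-01-18.
Union of the two gives the symmetric difference.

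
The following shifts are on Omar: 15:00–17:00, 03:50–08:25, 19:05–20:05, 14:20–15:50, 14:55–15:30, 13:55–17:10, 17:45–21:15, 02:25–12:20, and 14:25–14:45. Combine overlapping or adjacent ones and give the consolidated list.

Sort by start: 02:25–12:20, 03:50–08:25, 13:55–17:10, 14:20–15:50, 14:25–14:45, 14:55–15:30, 15:00–17:00, 17:45–21:15, 19:05–20:05.
03:50–08:25 overlaps/touches 02:25–12:20 → extend to 02:25–12:20.
13:55–17:10 is disjoint → start new block.
14:20–15:50 overlaps/touches 13:55–17:10 → extend to 13:55–17:10.
14:25–14:45 overlaps/touches 13:55–17:10 → extend to 13:55–17:10.
14:55–15:30 overlaps/touches 13:55–17:10 → extend to 13:55–17:10.
15:00–17:00 overlaps/touches 13:55–17:10 → extend to 13:55–17:10.
17:45–21:15 is disjoint → start new block.
19:05–20:05 overlaps/touches 17:45–21:15 → extend to 17:45–21:15.

02:25–12:20, 13:55–17:10, 17:45–21:15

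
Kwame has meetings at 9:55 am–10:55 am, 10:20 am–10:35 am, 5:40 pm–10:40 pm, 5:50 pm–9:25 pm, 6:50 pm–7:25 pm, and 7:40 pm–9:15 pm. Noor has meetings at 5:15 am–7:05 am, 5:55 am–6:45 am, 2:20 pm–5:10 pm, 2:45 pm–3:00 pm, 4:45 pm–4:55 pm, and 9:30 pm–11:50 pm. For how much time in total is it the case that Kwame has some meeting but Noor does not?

Merge the first list: 9:55 am–10:55 am, 5:40 pm–10:40 pm.
Merge the second list: 5:15 am–7:05 am, 2:20 pm–5:10 pm, 9:30 pm–11:50 pm.
A \ B = 9:55 am–10:55 am, 5:40 pm–9:30 pm.
Total: 1 h + 3 h 50 min = 4 h 50 min.

4 h 50 min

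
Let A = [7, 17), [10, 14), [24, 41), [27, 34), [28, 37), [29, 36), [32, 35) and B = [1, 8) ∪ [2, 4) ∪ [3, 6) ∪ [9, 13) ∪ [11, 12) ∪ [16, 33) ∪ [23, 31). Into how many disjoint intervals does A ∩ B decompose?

4

A, merged: [7, 17), [24, 41).
B, merged: [1, 8), [9, 13), [16, 33).
A ∩ B = [7, 8), [9, 13), [16, 17), [24, 33).
That is 4 disjoint pieces.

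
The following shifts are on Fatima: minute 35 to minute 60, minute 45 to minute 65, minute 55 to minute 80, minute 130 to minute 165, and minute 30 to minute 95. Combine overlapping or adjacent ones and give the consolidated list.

Sort by start: minute 30 to minute 95, minute 35 to minute 60, minute 45 to minute 65, minute 55 to minute 80, minute 130 to minute 165.
minute 35 to minute 60 overlaps/touches minute 30 to minute 95 → extend to minute 30 to minute 95.
minute 45 to minute 65 overlaps/touches minute 30 to minute 95 → extend to minute 30 to minute 95.
minute 55 to minute 80 overlaps/touches minute 30 to minute 95 → extend to minute 30 to minute 95.
minute 130 to minute 165 is disjoint → start new block.

minute 30 to minute 95, minute 130 to minute 165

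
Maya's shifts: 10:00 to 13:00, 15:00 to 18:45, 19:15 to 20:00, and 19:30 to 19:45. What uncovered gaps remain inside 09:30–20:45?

09:30–10:00, 13:00–15:00, 18:45–19:15, 20:00–20:45

The merged coverage is 10:00–13:00, 15:00–18:45, 19:15–20:00.
Complement within 09:30–20:45: 09:30–10:00, 13:00–15:00, 18:45–19:15, 20:00–20:45.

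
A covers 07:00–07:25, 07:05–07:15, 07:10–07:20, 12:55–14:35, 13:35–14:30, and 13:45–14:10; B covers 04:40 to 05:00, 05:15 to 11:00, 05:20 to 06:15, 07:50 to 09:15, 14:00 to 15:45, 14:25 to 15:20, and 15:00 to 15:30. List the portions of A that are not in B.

First set merges to 07:00–07:25, 12:55–14:35.
Second set merges to 04:40–05:00, 05:15–11:00, 14:00–15:45.
07:00–07:25 lies entirely inside B → drops out.
12:55–14:35 with B removed leaves 12:55–14:00.

12:55–14:00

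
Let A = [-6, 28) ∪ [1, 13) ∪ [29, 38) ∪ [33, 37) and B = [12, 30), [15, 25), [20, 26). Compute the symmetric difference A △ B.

[-6, 12) ∪ [28, 29) ∪ [30, 38)

A, merged: [-6, 28), [29, 38).
B, merged: [12, 30).
A \ B = [-6, 12), [30, 38).
B \ A = [28, 29).
Union of the two gives the symmetric difference.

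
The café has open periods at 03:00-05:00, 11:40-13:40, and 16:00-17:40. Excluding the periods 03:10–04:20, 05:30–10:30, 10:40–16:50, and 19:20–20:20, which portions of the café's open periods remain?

03:00–03:10, 04:20–05:00, 16:50–17:40

03:00–05:00 with B removed leaves 03:00–03:10, 04:20–05:00.
11:40–13:40 lies entirely inside B → drops out.
16:00–17:40 with B removed leaves 16:50–17:40.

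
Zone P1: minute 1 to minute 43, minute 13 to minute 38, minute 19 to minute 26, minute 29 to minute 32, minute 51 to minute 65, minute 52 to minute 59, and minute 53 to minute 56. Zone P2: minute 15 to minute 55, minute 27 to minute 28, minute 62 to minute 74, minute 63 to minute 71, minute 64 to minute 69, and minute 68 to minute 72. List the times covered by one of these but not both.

Merge the first list: minute 1 to minute 43, minute 51 to minute 65.
Merge the second list: minute 15 to minute 55, minute 62 to minute 74.
A but not B: minute 1 to minute 15, minute 55 to minute 62.
B but not A: minute 43 to minute 51, minute 65 to minute 74.
Combining gives A △ B.

minute 1 to minute 15, minute 43 to minute 51, minute 55 to minute 62, minute 65 to minute 74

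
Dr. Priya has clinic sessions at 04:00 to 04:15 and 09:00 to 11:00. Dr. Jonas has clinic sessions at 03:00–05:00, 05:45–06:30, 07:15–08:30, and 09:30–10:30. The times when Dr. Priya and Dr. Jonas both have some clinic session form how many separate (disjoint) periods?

A ∩ B = 04:00–04:15, 09:30–10:30.
That is 2 disjoint pieces.

2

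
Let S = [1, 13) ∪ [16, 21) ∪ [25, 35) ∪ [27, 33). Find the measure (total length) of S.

Merged: [1, 13), [16, 21), [25, 35).
Lengths: 12 + 5 + 10 = 27.

27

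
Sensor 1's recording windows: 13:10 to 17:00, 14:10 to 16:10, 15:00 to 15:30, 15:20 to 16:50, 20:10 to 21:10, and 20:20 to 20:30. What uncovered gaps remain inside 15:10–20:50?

After merging, the occupied span is 13:10–17:00, 20:10–21:10.
Complement within 15:10–20:50: 17:00–20:10.

17:00–20:10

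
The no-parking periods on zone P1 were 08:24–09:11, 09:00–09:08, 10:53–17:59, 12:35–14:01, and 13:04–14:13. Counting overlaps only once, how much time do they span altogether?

Merged: 08:24–09:11, 10:53–17:59.
Lengths: 47 min + 7 h 6 min = 7 h 53 min.

7 h 53 min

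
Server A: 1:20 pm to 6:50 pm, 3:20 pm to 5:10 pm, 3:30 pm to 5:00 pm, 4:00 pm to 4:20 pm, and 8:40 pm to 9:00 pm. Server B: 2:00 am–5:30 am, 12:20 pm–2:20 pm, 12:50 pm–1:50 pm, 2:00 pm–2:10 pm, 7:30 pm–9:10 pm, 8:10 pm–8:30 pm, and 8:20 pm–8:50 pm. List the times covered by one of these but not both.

First set merges to 1:20 pm-6:50 pm, 8:40 pm-9:00 pm.
Second set merges to 2:00 am-5:30 am, 12:20 pm-2:20 pm, 7:30 pm-9:10 pm.
Only in the first: 2:20 pm-6:50 pm.
Only in the second: 2:00 am-5:30 am, 12:20 pm-1:20 pm, 7:30 pm-8:40 pm, 9:00 pm-9:10 pm.
Together these are the periods covered by exactly one.

2:00 am-5:30 am, 12:20 pm-1:20 pm, 2:20 pm-6:50 pm, 7:30 pm-8:40 pm, 9:00 pm-9:10 pm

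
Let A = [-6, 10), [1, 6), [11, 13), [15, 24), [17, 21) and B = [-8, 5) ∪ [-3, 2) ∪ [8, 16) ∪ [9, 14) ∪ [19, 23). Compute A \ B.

[5, 8) ∪ [16, 19) ∪ [23, 24)

A, merged: [-6, 10), [11, 13), [15, 24).
B, merged: [-8, 5), [8, 16), [19, 23).
[-6, 10) with B removed leaves [5, 8).
[11, 13) lies entirely inside B → drops out.
[15, 24) with B removed leaves [16, 19), [23, 24).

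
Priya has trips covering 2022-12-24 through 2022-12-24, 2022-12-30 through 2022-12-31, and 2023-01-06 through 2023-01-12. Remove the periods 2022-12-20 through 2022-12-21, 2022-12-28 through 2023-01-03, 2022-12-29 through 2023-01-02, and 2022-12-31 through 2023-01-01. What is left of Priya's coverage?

B, merged: 2022-12-20 through 2022-12-21, 2022-12-28 through 2023-01-03.
2022-12-24 through 2022-12-24 is untouched.
2022-12-30 through 2022-12-31 lies entirely inside B → drops out.
2023-01-06 through 2023-01-12 is untouched.

2022-12-24 through 2022-12-24, 2023-01-06 through 2023-01-12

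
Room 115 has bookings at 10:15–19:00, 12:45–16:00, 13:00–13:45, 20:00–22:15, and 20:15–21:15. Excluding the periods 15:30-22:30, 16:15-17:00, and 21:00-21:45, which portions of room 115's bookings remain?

10:15–15:30

First set merges to 10:15–19:00, 20:00–22:15.
Second set merges to 15:30–22:30.
10:15–19:00 with B removed leaves 10:15–15:30.
20:00–22:15 lies entirely inside B → drops out.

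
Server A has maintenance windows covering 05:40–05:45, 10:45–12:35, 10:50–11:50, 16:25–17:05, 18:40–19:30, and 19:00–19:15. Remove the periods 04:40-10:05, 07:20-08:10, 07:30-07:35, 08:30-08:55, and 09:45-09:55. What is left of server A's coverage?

10:45–12:35, 16:25–17:05, 18:40–19:30

A, merged: 05:40–05:45, 10:45–12:35, 16:25–17:05, 18:40–19:30.
B, merged: 04:40–10:05.
05:40–05:45 lies entirely inside B → drops out.
10:45–12:35 is untouched.
16:25–17:05 is untouched.
18:40–19:30 is untouched.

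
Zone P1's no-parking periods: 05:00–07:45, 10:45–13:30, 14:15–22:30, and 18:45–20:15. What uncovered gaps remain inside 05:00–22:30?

07:45–10:45, 13:30–14:15

The merged coverage is 05:00–07:45, 10:45–13:30, 14:15–22:30.
Complement within 05:00–22:30: 07:45–10:45, 13:30–14:15.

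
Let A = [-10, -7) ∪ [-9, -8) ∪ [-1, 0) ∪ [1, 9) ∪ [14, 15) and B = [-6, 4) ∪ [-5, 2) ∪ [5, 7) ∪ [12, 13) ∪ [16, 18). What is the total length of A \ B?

7

A, merged: [-10, -7), [-1, 0), [1, 9), [14, 15).
B, merged: [-6, 4), [5, 7), [12, 13), [16, 18).
A \ B = [-10, -7), [4, 5), [7, 9), [14, 15).
Total: 3 + 1 + 2 + 1 = 7.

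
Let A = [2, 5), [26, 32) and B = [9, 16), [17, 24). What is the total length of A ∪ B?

23

A ∪ B = [2, 5), [9, 16), [17, 24), [26, 32).
Total: 3 + 7 + 7 + 6 = 23.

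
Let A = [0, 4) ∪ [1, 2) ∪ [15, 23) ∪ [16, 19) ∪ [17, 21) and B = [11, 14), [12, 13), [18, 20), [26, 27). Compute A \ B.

[0, 4) ∪ [15, 18) ∪ [20, 23)

A, merged: [0, 4), [15, 23).
B, merged: [11, 14), [18, 20), [26, 27).
[0, 4): no B overlap → unchanged.
[15, 23) minus B → [15, 18), [20, 23).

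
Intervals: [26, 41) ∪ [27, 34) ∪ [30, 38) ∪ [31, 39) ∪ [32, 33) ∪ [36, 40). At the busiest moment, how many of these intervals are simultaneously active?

5

Walk the sorted start/end points keeping a running depth.
The depth first hits 5 at 32.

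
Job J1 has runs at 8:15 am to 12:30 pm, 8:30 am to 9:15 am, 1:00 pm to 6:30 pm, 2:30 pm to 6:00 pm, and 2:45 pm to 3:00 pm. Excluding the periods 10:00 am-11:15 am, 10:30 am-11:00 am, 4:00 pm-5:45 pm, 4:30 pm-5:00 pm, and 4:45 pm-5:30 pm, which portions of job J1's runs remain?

8:15 am–10:00 am, 11:15 am–12:30 pm, 1:00 pm–4:00 pm, 5:45 pm–6:30 pm

A, merged: 8:15 am–12:30 pm, 1:00 pm–6:30 pm.
B, merged: 10:00 am–11:15 am, 4:00 pm–5:45 pm.
8:15 am–12:30 pm minus B → 8:15 am–10:00 am, 11:15 am–12:30 pm.
1:00 pm–6:30 pm minus B → 1:00 pm–4:00 pm, 5:45 pm–6:30 pm.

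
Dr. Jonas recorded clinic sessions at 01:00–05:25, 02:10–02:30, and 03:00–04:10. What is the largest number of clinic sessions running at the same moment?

2

At 02:10, 2 of the intervals are simultaneously active.
No point has more.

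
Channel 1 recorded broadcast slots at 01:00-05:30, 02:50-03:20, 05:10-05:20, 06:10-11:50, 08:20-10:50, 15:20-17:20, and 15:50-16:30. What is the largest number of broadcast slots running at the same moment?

2

Sweep endpoints in order; track running count of active intervals.
Peak of 2 reached at 02:50.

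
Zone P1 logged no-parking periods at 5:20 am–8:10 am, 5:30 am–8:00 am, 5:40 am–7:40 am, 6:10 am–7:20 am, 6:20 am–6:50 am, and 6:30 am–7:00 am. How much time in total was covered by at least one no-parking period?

Merged: 5:20 am-8:10 am.
Length: 2 h 50 min.

2 h 50 min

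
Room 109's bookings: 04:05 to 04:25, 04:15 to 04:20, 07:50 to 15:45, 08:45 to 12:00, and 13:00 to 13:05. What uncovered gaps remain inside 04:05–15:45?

04:25-07:50

The merged coverage is 04:05-04:25, 07:50-15:45.
Uncovered inside 04:05-15:45: 04:25-07:50.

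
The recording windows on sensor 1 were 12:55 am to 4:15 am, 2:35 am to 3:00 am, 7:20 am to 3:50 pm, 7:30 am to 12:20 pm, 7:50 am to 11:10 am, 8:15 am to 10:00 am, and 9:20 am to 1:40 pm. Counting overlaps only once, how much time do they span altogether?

Merged: 12:55 am–4:15 am, 7:20 am–3:50 pm.
Lengths: 3 h 20 min + 8 h 30 min = 11 h 50 min.

11 h 50 min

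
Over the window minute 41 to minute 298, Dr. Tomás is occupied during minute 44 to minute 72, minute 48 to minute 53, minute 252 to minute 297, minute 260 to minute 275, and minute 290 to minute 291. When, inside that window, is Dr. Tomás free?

After merging, the occupied span is minute 44 to minute 72, minute 252 to minute 297.
Uncovered inside minute 41 to minute 298: minute 41 to minute 44, minute 72 to minute 252, minute 297 to minute 298.

minute 41 to minute 44, minute 72 to minute 252, minute 297 to minute 298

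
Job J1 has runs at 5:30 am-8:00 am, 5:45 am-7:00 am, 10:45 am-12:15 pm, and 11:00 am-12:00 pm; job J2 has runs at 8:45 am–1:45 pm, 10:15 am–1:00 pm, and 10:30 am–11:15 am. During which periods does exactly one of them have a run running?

First set merges to 5:30 am-8:00 am, 10:45 am-12:15 pm.
Second set merges to 8:45 am-1:45 pm.
A but not B: 5:30 am-8:00 am.
B but not A: 8:45 am-10:45 am, 12:15 pm-1:45 pm.
Combining gives A △ B.

5:30 am-8:00 am, 8:45 am-10:45 am, 12:15 pm-1:45 pm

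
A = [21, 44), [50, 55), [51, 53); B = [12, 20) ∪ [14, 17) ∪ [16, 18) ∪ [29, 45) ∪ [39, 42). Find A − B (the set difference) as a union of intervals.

[21, 29) ∪ [50, 55)

First set merges to [21, 44), [50, 55).
Second set merges to [12, 20), [29, 45).
[21, 44) with B removed leaves [21, 29).
[50, 55) is untouched.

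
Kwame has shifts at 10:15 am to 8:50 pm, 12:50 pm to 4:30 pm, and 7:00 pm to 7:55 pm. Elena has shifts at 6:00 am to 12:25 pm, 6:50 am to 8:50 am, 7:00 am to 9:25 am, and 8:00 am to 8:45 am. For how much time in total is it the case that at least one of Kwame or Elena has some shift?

A, merged: 10:15 am-8:50 pm.
B, merged: 6:00 am-12:25 pm.
A ∪ B = 6:00 am-8:50 pm.
Total: 14 h 50 min.

14 h 50 min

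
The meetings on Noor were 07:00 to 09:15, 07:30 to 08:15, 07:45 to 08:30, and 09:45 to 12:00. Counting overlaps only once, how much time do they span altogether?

Merged: 07:00-09:15, 09:45-12:00.
Lengths: 2 h 15 min + 2 h 15 min = 4 h 30 min.

4 h 30 min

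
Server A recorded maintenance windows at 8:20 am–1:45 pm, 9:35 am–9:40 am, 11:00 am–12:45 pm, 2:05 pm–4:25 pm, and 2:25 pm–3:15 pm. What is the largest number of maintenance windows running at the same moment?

At 9:35 am, 2 of the intervals are simultaneously active.
No point has more.

2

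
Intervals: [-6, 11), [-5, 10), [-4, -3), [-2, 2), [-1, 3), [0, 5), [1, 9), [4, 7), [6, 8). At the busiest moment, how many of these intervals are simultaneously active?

At 1, 6 of the intervals are simultaneously active.
No point has more.

6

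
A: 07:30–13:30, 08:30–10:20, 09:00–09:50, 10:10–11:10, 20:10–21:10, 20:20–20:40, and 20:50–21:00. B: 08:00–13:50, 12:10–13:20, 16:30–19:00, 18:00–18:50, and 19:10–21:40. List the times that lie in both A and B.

A, merged: 07:30–13:30, 20:10–21:10.
B, merged: 08:00–13:50, 16:30–19:00, 19:10–21:40.
07:30–13:30 meets the second set on 08:00–13:30.
20:10–21:10 meets the second set on 20:10–21:10.

08:00–13:30, 20:10–21:10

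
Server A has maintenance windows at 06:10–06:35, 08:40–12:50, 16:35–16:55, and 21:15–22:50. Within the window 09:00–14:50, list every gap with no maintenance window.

12:50-14:50

Covered (merged): 06:10-06:35, 08:40-12:50, 16:35-16:55, 21:15-22:50.
Gaps within 09:00-14:50: 12:50-14:50.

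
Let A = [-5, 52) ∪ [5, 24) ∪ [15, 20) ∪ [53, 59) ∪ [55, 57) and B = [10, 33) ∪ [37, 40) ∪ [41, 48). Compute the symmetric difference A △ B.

A, merged: [-5, 52), [53, 59).
Only in the first: [-5, 10), [33, 37), [40, 41), [48, 52), [53, 59).
Only in the second: none.
Together these are the periods covered by exactly one.

[-5, 10) ∪ [33, 37) ∪ [40, 41) ∪ [48, 52) ∪ [53, 59)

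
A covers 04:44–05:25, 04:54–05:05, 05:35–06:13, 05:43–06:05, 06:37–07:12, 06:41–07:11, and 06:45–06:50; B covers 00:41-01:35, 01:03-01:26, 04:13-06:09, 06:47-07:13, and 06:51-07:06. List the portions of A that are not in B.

A, merged: 04:44–05:25, 05:35–06:13, 06:37–07:12.
B, merged: 00:41–01:35, 04:13–06:09, 06:47–07:13.
04:44–05:25 lies entirely inside B → drops out.
05:35–06:13 with B removed leaves 06:09–06:13.
06:37–07:12 with B removed leaves 06:37–06:47.

06:09–06:13, 06:37–06:47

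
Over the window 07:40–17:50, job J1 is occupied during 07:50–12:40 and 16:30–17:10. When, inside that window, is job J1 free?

07:40-07:50, 12:40-16:30, 17:10-17:50

Covered (merged): 07:50-12:40, 16:30-17:10.
Complement within 07:40-17:50: 07:40-07:50, 12:40-16:30, 17:10-17:50.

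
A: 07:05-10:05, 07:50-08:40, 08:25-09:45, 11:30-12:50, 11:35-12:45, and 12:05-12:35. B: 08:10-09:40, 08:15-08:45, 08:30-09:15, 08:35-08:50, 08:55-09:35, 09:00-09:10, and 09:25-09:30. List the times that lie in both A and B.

08:10–09:40

First set merges to 07:05–10:05, 11:30–12:50.
Second set merges to 08:10–09:40.
07:05–10:05 overlaps B on 08:10–09:40.
11:30–12:50 falls entirely outside B.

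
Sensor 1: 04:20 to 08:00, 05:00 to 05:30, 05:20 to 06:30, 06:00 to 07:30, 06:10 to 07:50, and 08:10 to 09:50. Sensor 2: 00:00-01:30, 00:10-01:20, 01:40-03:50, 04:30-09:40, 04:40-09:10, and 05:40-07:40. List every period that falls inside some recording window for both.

First set merges to 04:20–08:00, 08:10–09:50.
Second set merges to 00:00–01:30, 01:40–03:50, 04:30–09:40.
04:20–08:00 overlaps B on 04:30–08:00.
08:10–09:50 overlaps B on 08:10–09:40.

04:30–08:00, 08:10–09:40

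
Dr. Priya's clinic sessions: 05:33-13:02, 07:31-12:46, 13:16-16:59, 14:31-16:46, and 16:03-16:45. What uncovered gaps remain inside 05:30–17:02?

05:30–05:33, 13:02–13:16, 16:59–17:02

The merged coverage is 05:33–13:02, 13:16–16:59.
Uncovered inside 05:30–17:02: 05:30–05:33, 13:02–13:16, 16:59–17:02.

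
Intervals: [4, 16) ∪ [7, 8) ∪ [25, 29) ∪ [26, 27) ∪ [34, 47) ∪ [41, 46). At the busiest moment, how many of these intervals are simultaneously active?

Walk the sorted start/end points keeping a running depth.
The depth first hits 2 at 7.

2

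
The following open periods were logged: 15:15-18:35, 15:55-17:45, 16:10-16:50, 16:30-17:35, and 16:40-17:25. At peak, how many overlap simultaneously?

Walk the sorted start/end points keeping a running depth.
The depth first hits 5 at 16:40.

5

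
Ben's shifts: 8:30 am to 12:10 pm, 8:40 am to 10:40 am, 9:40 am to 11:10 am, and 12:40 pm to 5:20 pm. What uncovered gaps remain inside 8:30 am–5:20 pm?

The merged coverage is 8:30 am–12:10 pm, 12:40 pm–5:20 pm.
Gaps within 8:30 am–5:20 pm: 12:10 pm–12:40 pm.

12:10 pm–12:40 pm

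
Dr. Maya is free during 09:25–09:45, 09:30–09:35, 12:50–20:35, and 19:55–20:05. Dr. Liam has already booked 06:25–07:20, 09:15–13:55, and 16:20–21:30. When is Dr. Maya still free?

13:55–16:20

First set merges to 09:25–09:45, 12:50–20:35.
09:25–09:45 lies entirely inside B → drops out.
12:50–20:35 with B removed leaves 13:55–16:20.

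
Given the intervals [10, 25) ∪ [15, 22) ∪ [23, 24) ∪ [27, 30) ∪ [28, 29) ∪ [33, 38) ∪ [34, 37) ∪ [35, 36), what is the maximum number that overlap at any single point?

Walk the sorted start/end points keeping a running depth.
The depth first hits 3 at 35.

3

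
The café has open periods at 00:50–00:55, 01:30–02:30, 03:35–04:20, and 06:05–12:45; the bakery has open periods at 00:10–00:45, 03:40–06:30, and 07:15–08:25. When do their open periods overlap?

03:40–04:20, 06:05–06:30, 07:15–08:25

00:50–00:55 meets no B interval.
01:30–02:30 meets no B interval.
03:35–04:20 ∩ B → 03:40–04:20.
06:05–12:45 ∩ B → 06:05–06:30, 07:15–08:25.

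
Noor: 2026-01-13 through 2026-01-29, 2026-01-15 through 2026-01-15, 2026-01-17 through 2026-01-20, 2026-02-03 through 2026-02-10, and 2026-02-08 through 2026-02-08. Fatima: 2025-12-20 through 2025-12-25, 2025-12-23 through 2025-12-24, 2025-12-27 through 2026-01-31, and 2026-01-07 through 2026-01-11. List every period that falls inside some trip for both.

A, merged: 2026-01-13 through 2026-01-29, 2026-02-03 through 2026-02-10.
B, merged: 2025-12-20 through 2025-12-25, 2025-12-27 through 2026-01-31.
2026-01-13 through 2026-01-29 meets the second set on 2026-01-13 through 2026-01-29.
2026-02-03 through 2026-02-10: no overlap with the second set.

2026-01-13 through 2026-01-29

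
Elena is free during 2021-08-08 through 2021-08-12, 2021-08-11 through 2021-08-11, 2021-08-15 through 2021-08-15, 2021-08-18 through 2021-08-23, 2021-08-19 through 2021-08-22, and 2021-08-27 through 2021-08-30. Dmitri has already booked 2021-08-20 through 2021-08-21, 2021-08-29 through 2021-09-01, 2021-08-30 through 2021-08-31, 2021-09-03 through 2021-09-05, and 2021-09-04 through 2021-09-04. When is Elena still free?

Merge the first list: 2021-08-08 through 2021-08-12, 2021-08-15 through 2021-08-15, 2021-08-18 through 2021-08-23, 2021-08-27 through 2021-08-30.
Merge the second list: 2021-08-20 through 2021-08-21, 2021-08-29 through 2021-09-01, 2021-09-03 through 2021-09-05.
2021-08-08 through 2021-08-12: no B overlap → unchanged.
2021-08-15 through 2021-08-15: no B overlap → unchanged.
2021-08-18 through 2021-08-23 minus B → 2021-08-18 through 2021-08-19, 2021-08-22 through 2021-08-23.
2021-08-27 through 2021-08-30 minus B → 2021-08-27 through 2021-08-28.

2021-08-08 through 2021-08-12, 2021-08-15 through 2021-08-15, 2021-08-18 through 2021-08-19, 2021-08-22 through 2021-08-23, 2021-08-27 through 2021-08-28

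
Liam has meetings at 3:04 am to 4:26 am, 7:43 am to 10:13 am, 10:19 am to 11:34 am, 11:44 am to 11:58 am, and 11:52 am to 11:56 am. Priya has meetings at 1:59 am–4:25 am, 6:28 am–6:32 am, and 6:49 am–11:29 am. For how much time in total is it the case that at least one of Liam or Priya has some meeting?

A, merged: 3:04 am–4:26 am, 7:43 am–10:13 am, 10:19 am–11:34 am, 11:44 am–11:58 am.
A ∪ B = 1:59 am–4:26 am, 6:28 am–6:32 am, 6:49 am–11:34 am, 11:44 am–11:58 am.
Total: 2 h 27 min + 4 min + 4 h 45 min + 14 min = 7 h 30 min.

7 h 30 min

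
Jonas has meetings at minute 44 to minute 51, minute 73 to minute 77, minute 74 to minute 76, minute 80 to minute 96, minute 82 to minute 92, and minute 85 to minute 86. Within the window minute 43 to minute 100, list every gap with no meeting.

minute 43 to minute 44, minute 51 to minute 73, minute 77 to minute 80, minute 96 to minute 100

Covered (merged): minute 44 to minute 51, minute 73 to minute 77, minute 80 to minute 96.
Complement within minute 43 to minute 100: minute 43 to minute 44, minute 51 to minute 73, minute 77 to minute 80, minute 96 to minute 100.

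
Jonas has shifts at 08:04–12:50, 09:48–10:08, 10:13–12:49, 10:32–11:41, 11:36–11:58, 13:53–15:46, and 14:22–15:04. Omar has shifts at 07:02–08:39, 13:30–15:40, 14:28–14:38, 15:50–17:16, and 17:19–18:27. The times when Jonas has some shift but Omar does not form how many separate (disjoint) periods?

A, merged: 08:04-12:50, 13:53-15:46.
B, merged: 07:02-08:39, 13:30-15:40, 15:50-17:16, 17:19-18:27.
A \ B = 08:39-12:50, 15:40-15:46.
That is 2 disjoint pieces.

2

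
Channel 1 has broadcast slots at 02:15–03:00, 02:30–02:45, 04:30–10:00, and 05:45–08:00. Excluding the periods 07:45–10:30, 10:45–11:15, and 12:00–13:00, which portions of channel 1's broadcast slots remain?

02:15–03:00, 04:30–07:45

First set merges to 02:15–03:00, 04:30–10:00.
02:15–03:00 is untouched.
04:30–10:00 with B removed leaves 04:30–07:45.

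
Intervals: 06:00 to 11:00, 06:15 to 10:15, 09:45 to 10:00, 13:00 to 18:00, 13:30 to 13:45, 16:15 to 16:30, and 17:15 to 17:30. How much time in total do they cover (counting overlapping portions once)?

Merged: 06:00–11:00, 13:00–18:00.
Lengths: 5 h + 5 h = 10 h.

10 h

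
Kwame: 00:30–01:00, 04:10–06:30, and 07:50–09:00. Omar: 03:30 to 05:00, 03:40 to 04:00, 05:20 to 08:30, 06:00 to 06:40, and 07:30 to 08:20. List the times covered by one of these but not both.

B, merged: 03:30–05:00, 05:20–08:30.
A but not B: 00:30–01:00, 05:00–05:20, 08:30–09:00.
B but not A: 03:30–04:10, 06:30–07:50.
Combining gives A △ B.

00:30–01:00, 03:30–04:10, 05:00–05:20, 06:30–07:50, 08:30–09:00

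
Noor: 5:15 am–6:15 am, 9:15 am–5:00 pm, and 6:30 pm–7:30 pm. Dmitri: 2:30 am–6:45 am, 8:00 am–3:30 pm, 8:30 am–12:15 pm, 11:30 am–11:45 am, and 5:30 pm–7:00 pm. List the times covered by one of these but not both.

Second set merges to 2:30 am–6:45 am, 8:00 am–3:30 pm, 5:30 pm–7:00 pm.
Only in the first: 3:30 pm–5:00 pm, 7:00 pm–7:30 pm.
Only in the second: 2:30 am–5:15 am, 6:15 am–6:45 am, 8:00 am–9:15 am, 5:30 pm–6:30 pm.
Together these are the periods covered by exactly one.

2:30 am–5:15 am, 6:15 am–6:45 am, 8:00 am–9:15 am, 3:30 pm–5:00 pm, 5:30 pm–6:30 pm, 7:00 pm–7:30 pm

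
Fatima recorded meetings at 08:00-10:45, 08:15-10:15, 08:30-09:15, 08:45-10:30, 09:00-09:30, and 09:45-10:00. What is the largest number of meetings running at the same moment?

5

Walk the sorted start/end points keeping a running depth.
The depth first hits 5 at 09:00.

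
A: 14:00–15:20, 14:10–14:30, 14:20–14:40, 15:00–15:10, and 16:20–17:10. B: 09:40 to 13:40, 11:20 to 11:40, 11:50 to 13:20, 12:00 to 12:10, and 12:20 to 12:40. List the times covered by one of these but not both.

First set merges to 14:00-15:20, 16:20-17:10.
Second set merges to 09:40-13:40.
A \ B = 14:00-15:20, 16:20-17:10.
B \ A = 09:40-13:40.
Union of the two gives the symmetric difference.

09:40-13:40, 14:00-15:20, 16:20-17:10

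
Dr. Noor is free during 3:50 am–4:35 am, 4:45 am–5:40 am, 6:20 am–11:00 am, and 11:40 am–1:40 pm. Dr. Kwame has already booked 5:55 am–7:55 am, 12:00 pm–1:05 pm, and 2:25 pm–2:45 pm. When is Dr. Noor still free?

3:50 am-4:35 am: nothing removed.
4:45 am-5:40 am: nothing removed.
6:20 am-11:00 am \ B = 7:55 am-11:00 am.
11:40 am-1:40 pm \ B = 11:40 am-12:00 pm, 1:05 pm-1:40 pm.

3:50 am-4:35 am, 4:45 am-5:40 am, 7:55 am-11:00 am, 11:40 am-12:00 pm, 1:05 pm-1:40 pm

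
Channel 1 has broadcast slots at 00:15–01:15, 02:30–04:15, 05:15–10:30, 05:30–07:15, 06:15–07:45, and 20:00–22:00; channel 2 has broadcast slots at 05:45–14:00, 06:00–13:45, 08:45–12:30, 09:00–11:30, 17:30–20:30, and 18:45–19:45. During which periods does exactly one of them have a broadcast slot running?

00:15-01:15, 02:30-04:15, 05:15-05:45, 10:30-14:00, 17:30-20:00, 20:30-22:00

Merge the first list: 00:15-01:15, 02:30-04:15, 05:15-10:30, 20:00-22:00.
Merge the second list: 05:45-14:00, 17:30-20:30.
A but not B: 00:15-01:15, 02:30-04:15, 05:15-05:45, 20:30-22:00.
B but not A: 10:30-14:00, 17:30-20:00.
Combining gives A △ B.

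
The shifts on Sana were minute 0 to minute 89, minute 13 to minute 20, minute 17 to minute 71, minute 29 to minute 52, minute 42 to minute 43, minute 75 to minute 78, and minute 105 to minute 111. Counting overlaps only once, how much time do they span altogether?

95 minutes

Merged: minute 0 to minute 89, minute 105 to minute 111.
Lengths: 89 minutes + 6 minutes = 95 minutes.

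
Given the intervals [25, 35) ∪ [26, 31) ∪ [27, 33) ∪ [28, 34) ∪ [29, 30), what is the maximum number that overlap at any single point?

Sweep endpoints in order; track running count of active intervals.
Peak of 5 reached at 29.

5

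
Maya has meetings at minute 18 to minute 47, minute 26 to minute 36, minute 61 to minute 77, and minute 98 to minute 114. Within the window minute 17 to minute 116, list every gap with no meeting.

The merged coverage is minute 18 to minute 47, minute 61 to minute 77, minute 98 to minute 114.
Gaps within minute 17 to minute 116: minute 17 to minute 18, minute 47 to minute 61, minute 77 to minute 98, minute 114 to minute 116.

minute 17 to minute 18, minute 47 to minute 61, minute 77 to minute 98, minute 114 to minute 116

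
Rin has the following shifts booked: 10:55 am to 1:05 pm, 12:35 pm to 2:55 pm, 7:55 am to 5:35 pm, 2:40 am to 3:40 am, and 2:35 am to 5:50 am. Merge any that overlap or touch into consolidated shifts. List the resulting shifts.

2:35 am–5:50 am, 7:55 am–5:35 pm

Sort by start: 2:35 am–5:50 am, 2:40 am–3:40 am, 7:55 am–5:35 pm, 10:55 am–1:05 pm, 12:35 pm–2:55 pm.
2:40 am–3:40 am overlaps/touches 2:35 am–5:50 am → extend to 2:35 am–5:50 am.
7:55 am–5:35 pm is disjoint → start new block.
10:55 am–1:05 pm overlaps/touches 7:55 am–5:35 pm → extend to 7:55 am–5:35 pm.
12:35 pm–2:55 pm overlaps/touches 7:55 am–5:35 pm → extend to 7:55 am–5:35 pm.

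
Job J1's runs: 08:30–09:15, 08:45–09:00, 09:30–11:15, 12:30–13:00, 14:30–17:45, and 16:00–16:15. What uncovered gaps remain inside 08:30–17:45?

09:15-09:30, 11:15-12:30, 13:00-14:30

After merging, the occupied span is 08:30-09:15, 09:30-11:15, 12:30-13:00, 14:30-17:45.
Gaps within 08:30-17:45: 09:15-09:30, 11:15-12:30, 13:00-14:30.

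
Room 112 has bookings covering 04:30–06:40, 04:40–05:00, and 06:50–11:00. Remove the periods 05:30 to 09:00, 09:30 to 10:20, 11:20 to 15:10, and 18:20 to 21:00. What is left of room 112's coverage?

04:30–05:30, 09:00–09:30, 10:20–11:00

A, merged: 04:30–06:40, 06:50–11:00.
04:30–06:40 \ B = 04:30–05:30.
06:50–11:00 \ B = 09:00–09:30, 10:20–11:00.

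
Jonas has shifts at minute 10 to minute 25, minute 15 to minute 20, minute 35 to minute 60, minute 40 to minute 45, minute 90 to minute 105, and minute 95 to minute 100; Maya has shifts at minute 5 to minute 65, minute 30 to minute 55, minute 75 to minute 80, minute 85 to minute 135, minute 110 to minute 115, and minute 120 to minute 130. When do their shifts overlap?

Merge the first list: minute 10 to minute 25, minute 35 to minute 60, minute 90 to minute 105.
Merge the second list: minute 5 to minute 65, minute 75 to minute 80, minute 85 to minute 135.
minute 10 to minute 25 meets the second set on minute 10 to minute 25.
minute 35 to minute 60 meets the second set on minute 35 to minute 60.
minute 90 to minute 105 meets the second set on minute 90 to minute 105.

minute 10 to minute 25, minute 35 to minute 60, minute 90 to minute 105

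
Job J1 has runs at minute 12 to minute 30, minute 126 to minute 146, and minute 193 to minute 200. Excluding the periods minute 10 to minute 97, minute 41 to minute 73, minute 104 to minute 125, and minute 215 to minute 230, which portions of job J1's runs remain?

minute 126 to minute 146, minute 193 to minute 200

Second set merges to minute 10 to minute 97, minute 104 to minute 125, minute 215 to minute 230.
minute 12 to minute 30: entirely removed.
minute 126 to minute 146: nothing removed.
minute 193 to minute 200: nothing removed.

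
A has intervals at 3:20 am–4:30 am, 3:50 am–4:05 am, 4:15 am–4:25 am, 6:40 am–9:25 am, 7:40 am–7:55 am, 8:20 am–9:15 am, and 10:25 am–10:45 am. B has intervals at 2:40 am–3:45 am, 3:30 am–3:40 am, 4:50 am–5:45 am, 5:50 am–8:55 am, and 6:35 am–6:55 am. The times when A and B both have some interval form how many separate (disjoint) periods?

Merge the first list: 3:20 am–4:30 am, 6:40 am–9:25 am, 10:25 am–10:45 am.
Merge the second list: 2:40 am–3:45 am, 4:50 am–5:45 am, 5:50 am–8:55 am.
A ∩ B = 3:20 am–3:45 am, 6:40 am–8:55 am.
That is 2 disjoint pieces.

2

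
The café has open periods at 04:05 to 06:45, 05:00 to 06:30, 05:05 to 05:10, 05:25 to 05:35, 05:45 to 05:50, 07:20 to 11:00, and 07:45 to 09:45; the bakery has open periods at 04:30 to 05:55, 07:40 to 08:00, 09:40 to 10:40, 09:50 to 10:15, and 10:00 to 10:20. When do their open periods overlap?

04:30–05:55, 07:40–08:00, 09:40–10:40

A, merged: 04:05–06:45, 07:20–11:00.
B, merged: 04:30–05:55, 07:40–08:00, 09:40–10:40.
04:05–06:45 ∩ B → 04:30–05:55.
07:20–11:00 ∩ B → 07:40–08:00, 09:40–10:40.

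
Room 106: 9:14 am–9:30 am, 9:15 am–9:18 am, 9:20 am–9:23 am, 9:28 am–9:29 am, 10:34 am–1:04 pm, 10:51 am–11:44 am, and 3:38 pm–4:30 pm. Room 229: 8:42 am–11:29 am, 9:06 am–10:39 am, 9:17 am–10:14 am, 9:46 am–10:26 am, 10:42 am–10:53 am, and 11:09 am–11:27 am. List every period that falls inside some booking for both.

A, merged: 9:14 am-9:30 am, 10:34 am-1:04 pm, 3:38 pm-4:30 pm.
B, merged: 8:42 am-11:29 am.
9:14 am-9:30 am overlaps B on 9:14 am-9:30 am.
10:34 am-1:04 pm overlaps B on 10:34 am-11:29 am.
3:38 pm-4:30 pm falls entirely outside B.

9:14 am-9:30 am, 10:34 am-11:29 am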